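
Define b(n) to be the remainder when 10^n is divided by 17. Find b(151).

5

Computing terms: b(1) = 10; b(2) = 15; b(3) = 14; b(4) = 4; b(5) = 6; b(6) = 9; b(7) = 5; b(8) = 16; b(9) = 7; b(10) = 2; b(11) = 3; b(12) = 13; b(13) = 11; b(14) = 8; b(15) = 12; b(16) = 1; b(17) = 10.
The sequence repeats with period 16.
(151 - 1) mod 16 = 6, so b(151) = b(7) = 5.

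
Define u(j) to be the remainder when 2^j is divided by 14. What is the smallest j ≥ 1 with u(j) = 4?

Listing terms: u(0) = 1; u(1) = 2; u(2) = 4; u(3) = 8; u(4) = 2.
Since u(4) = u(1) = 2, the sequence is eventually periodic: after a pre-period of length 1 it cycles with period 3.
The value 4 first appears (with j ≥ 1) at u(2).

2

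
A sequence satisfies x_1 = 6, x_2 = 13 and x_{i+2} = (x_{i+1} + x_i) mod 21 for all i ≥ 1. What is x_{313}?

Computing terms: x_1 = 6; x_2 = 13; x_3 = 19; x_4 = 11; x_5 = 9; x_6 = 20; x_7 = 8; x_8 = 7; x_9 = 15; x_{10} = 1; x_{11} = 16; x_{12} = 17; x_{13} = 12; x_{14} = 8; x_{15} = 20; x_{16} = 7; x_{17} = 6; x_{18} = 13.
The sequence repeats with period 16.
(313 - 1) mod 16 = 8, so x_{313} = x_9 = 15.

15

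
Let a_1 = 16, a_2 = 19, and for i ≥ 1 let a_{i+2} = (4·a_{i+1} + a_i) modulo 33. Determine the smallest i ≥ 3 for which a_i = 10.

10

We have a_1 = 16; a_2 = 19; a_3 = 26; a_4 = 24; a_5 = 23; a_6 = 17; a_7 = 25; a_8 = 18; a_9 = 31; a_{10} = 10; a_{11} = 5; a_{12} = 30; a_{13} = 26; a_{14} = 2; a_{15} = 1; a_{16} = 6; a_{17} = 25; a_{18} = 7; a_{19} = 20; a_{20} = 21; a_{21} = 5; a_{22} = 8; a_{23} = 4; a_{24} = 24; a_{25} = 1; a_{26} = 28; a_{27} = 14; a_{28} = 18; a_{29} = 20; a_{30} = 32; a_{31} = 16; a_{32} = 30; a_{33} = 4; a_{34} = 13; a_{35} = 23; a_{36} = 6; a_{37} = 14; a_{38} = 29; a_{39} = 31; a_{40} = 21; a_{41} = 16; a_{42} = 19.
The sequence repeats with period 40.
The value 10 first appears (with i ≥ 3) at a_{10}.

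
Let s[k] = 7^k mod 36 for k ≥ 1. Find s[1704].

1

s[1] = 7,  s[2] = 13,  s[3] = 19,  s[4] = 25,  s[5] = 31,  s[6] = 1,  s[7] = 7.
Since s[7] = s[1] = 7, the sequence is periodic with period 6.
So s[1704] = s[1 + ((1704-1) mod 6)] = s[6] = 1.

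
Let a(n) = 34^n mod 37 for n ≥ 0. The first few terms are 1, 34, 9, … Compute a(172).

Listing terms: a(0) = 1; a(1) = 34; a(2) = 9; a(3) = 10; a(4) = 7; a(5) = 16; a(6) = 26; a(7) = 33; a(8) = 12; a(9) = 1.
Since a(9) = a(0) = 1, the sequence is periodic with period 9.
(172 - 0) mod 9 = 1, so a(172) = a(1) = 34.

34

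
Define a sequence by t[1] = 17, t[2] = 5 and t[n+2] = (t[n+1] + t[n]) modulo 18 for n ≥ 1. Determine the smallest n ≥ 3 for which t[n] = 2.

9

We have t[1] = 17; t[2] = 5; t[3] = 4; t[4] = 9; t[5] = 13; t[6] = 4; t[7] = 17; t[8] = 3; t[9] = 2; t[10] = 5; t[11] = 7; t[12] = 12; t[13] = 1; t[14] = 13; t[15] = 14; t[16] = 9; t[17] = 5; t[18] = 14; t[19] = 1; t[20] = 15; t[21] = 16; t[22] = 13; t[23] = 11; t[24] = 6; t[25] = 17; t[26] = 5.
Since (t[25], t[26]) = (t[1], t[2]) = (17, 5) (two consecutive terms determine the rest), the sequence is periodic with period 24.
The value 2 first appears (with n ≥ 3) at t[9].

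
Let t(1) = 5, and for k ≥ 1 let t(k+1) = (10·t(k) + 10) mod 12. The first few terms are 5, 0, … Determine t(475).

2

Listing terms: t(1) = 5; t(2) = 0; t(3) = 10; t(4) = 2; t(5) = 6; t(6) = 10.
Since t(6) = t(3) = 10, the sequence is eventually periodic: after a pre-period of length 2 it cycles with period 3.
For k ≥ 3, t(k) depends only on (k - 3) mod 3. (475 - 3) mod 3 = 1, so t(475) = t(4) = 2.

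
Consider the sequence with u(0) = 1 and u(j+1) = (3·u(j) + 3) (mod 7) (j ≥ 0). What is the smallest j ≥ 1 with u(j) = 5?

4

Listing terms: u(0) = 1; u(1) = 6; u(2) = 0; u(3) = 3; u(4) = 5; u(5) = 4; u(6) = 1.
Since u(6) = u(0) = 1, the sequence is periodic with period 6.
The value 5 first appears (with j ≥ 1) at u(4).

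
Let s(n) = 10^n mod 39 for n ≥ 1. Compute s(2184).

1

s(1) = 10; s(2) = 22; s(3) = 25; s(4) = 16; s(5) = 4; s(6) = 1; s(7) = 10.
The sequence repeats with period 6.
(2184 - 1) mod 6 = 5, so s(2184) = s(6) = 1.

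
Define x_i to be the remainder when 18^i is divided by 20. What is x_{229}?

8

We have x_0 = 1; x_1 = 18; x_2 = 4; x_3 = 12; x_4 = 16; x_5 = 8; x_6 = 4.
Since x_6 = x_2 = 4, the sequence is eventually periodic: after a pre-period of length 2 it cycles with period 4.
For i ≥ 2, x_i depends only on (i - 2) mod 4. (229 - 2) mod 4 = 3, so x_{229} = x_5 = 8.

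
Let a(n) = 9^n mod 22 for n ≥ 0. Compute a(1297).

Listing terms: a(0) = 1; a(1) = 9; a(2) = 15; a(3) = 3; a(4) = 5; a(5) = 1.
Since a(5) = a(0) = 1, the sequence is periodic with period 5.
(1297 - 0) mod 5 = 2, so a(1297) = a(2) = 15.

15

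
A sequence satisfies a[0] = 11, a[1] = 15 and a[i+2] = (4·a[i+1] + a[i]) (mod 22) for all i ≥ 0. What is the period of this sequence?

10

We have a[0] = 11; a[1] = 15; a[2] = 5; a[3] = 13; a[4] = 13; a[5] = 21; a[6] = 9; a[7] = 13; a[8] = 17; a[9] = 15; a[10] = 11; a[11] = 15.
The sequence repeats with period 10.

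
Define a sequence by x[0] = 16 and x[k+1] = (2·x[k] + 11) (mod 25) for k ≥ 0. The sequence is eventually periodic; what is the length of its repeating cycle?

Listing terms: x[0] = 16,  x[1] = 18,  x[2] = 22,  x[3] = 5,  x[4] = 21,  x[5] = 3,  x[6] = 17,  x[7] = 20,  x[8] = 1,  x[9] = 13,  x[10] = 12,  x[11] = 10,  x[12] = 6,  x[13] = 23,  x[14] = 7,  x[15] = 0,  x[16] = 11,  x[17] = 8,  x[18] = 2,  x[19] = 15,  x[20] = 16.
Since x[20] = x[0] = 16, the sequence is periodic with period 20.

20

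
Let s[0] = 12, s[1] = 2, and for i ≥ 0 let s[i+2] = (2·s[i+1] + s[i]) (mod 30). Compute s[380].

We have s[0] = 12,  s[1] = 2,  s[2] = 16,  s[3] = 4,  s[4] = 24,  s[5] = 22,  s[6] = 8,  s[7] = 8,  s[8] = 24,  s[9] = 26,  s[10] = 16,  s[11] = 28,  s[12] = 12,  s[13] = 22,  s[14] = 26,  s[15] = 14,  s[16] = 24,  s[17] = 2,  s[18] = 28,  s[19] = 28,  s[20] = 24,  s[21] = 16,  s[22] = 26,  s[23] = 8,  s[24] = 12,  s[25] = 2.
The sequence repeats with period 24.
So s[380] = s[0 + ((380-0) mod 24)] = s[20] = 24.

24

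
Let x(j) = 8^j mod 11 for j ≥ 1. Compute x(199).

7

x(1) = 8; x(2) = 9; x(3) = 6; x(4) = 4; x(5) = 10; x(6) = 3; x(7) = 2; x(8) = 5; x(9) = 7; x(10) = 1; x(11) = 8.
The sequence repeats with period 10.
(199 - 1) mod 10 = 8, so x(199) = x(9) = 7.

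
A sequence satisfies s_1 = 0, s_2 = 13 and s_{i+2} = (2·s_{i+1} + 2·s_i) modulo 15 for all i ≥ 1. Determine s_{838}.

6

Computing terms: s_1 = 0, s_2 = 13, s_3 = 11, s_4 = 3, s_5 = 13, s_6 = 2, s_7 = 0, s_8 = 4, s_9 = 8, s_{10} = 9, s_{11} = 4, s_{12} = 11, s_{13} = 0, s_{14} = 7, s_{15} = 14, s_{16} = 12, s_{17} = 7, s_{18} = 8, s_{19} = 0, s_{20} = 1, s_{21} = 2, s_{22} = 6, s_{23} = 1, s_{24} = 14, s_{25} = 0, s_{26} = 13.
Since (s_{25}, s_{26}) = (s_1, s_2) = (0, 13) (two consecutive terms determine the rest), the sequence is periodic with period 24.
So s_{838} = s_{1 + ((838-1) mod 24)} = s_{22} = 6.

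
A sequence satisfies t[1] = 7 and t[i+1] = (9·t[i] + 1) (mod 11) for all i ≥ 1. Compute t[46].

7

Computing terms: t[1] = 7, t[2] = 9, t[3] = 5, t[4] = 2, t[5] = 8, t[6] = 7.
The sequence repeats with period 5.
So t[46] = t[1 + ((46-1) mod 5)] = t[1] = 7.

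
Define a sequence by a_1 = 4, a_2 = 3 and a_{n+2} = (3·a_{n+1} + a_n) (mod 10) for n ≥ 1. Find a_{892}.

2

Listing terms: a_1 = 4,  a_2 = 3,  a_3 = 3,  a_4 = 2,  a_5 = 9,  a_6 = 9,  a_7 = 6,  a_8 = 7,  a_9 = 7,  a_{10} = 8,  a_{11} = 1,  a_{12} = 1,  a_{13} = 4,  a_{14} = 3.
Since (a_{13}, a_{14}) = (a_1, a_2) = (4, 3) (two consecutive terms determine the rest), the sequence is periodic with period 12.
So a_{892} = a_{1 + ((892-1) mod 12)} = a_4 = 2.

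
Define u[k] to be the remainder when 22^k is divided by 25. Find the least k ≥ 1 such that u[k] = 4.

6

We have u[0] = 1,  u[1] = 22,  u[2] = 9,  u[3] = 23,  u[4] = 6,  u[5] = 7,  u[6] = 4,  u[7] = 13,  u[8] = 11,  u[9] = 17,  u[10] = 24,  u[11] = 3,  u[12] = 16,  u[13] = 2,  u[14] = 19,  u[15] = 18,  u[16] = 21,  u[17] = 12,  u[18] = 14,  u[19] = 8,  u[20] = 1.
Since u[20] = u[0] = 1, the sequence is periodic with period 20.
The value 4 first appears (with k ≥ 1) at u[6].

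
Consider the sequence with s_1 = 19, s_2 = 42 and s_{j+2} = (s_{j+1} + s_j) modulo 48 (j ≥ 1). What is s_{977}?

We have s_1 = 19; s_2 = 42; s_3 = 13; s_4 = 7; s_5 = 20; s_6 = 27; s_7 = 47; s_8 = 26; s_9 = 25; s_{10} = 3; s_{11} = 28; s_{12} = 31; s_{13} = 11; s_{14} = 42; s_{15} = 5; s_{16} = 47; s_{17} = 4; s_{18} = 3; s_{19} = 7; s_{20} = 10; s_{21} = 17; s_{22} = 27; s_{23} = 44; s_{24} = 23; s_{25} = 19; s_{26} = 42.
Since (s_{25}, s_{26}) = (s_1, s_2) = (19, 42) (two consecutive terms determine the rest), the sequence is periodic with period 24.
(977 - 1) mod 24 = 16, so s_{977} = s_{17} = 4.

4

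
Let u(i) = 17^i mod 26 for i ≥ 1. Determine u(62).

3

u(1) = 17; u(2) = 3; u(3) = 25; u(4) = 9; u(5) = 23; u(6) = 1; u(7) = 17.
Since u(7) = u(1) = 17, the sequence is periodic with period 6.
(62 - 1) mod 6 = 1, so u(62) = u(2) = 3.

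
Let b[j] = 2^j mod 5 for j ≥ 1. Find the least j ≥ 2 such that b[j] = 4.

We have b[1] = 2,  b[2] = 4,  b[3] = 3,  b[4] = 1,  b[5] = 2.
The sequence repeats with period 4.
The value 4 first appears (with j ≥ 2) at b[2].

2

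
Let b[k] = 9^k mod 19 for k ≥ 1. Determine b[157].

We have b[1] = 9; b[2] = 5; b[3] = 7; b[4] = 6; b[5] = 16; b[6] = 11; b[7] = 4; b[8] = 17; b[9] = 1; b[10] = 9.
Since b[10] = b[1] = 9, the sequence is periodic with period 9.
(157 - 1) mod 9 = 3, so b[157] = b[4] = 6.

6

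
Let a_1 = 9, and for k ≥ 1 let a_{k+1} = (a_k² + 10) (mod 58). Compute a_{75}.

55

Computing terms: a_1 = 9, a_2 = 33, a_3 = 55, a_4 = 19, a_5 = 23, a_6 = 17, a_7 = 9.
Since a_7 = a_1 = 9, the sequence is periodic with period 6.
(75 - 1) mod 6 = 2, so a_{75} = a_3 = 55.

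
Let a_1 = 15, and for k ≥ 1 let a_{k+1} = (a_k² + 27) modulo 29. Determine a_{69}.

14

We have a_1 = 15; a_2 = 20; a_3 = 21; a_4 = 4; a_5 = 14; a_6 = 20.
Since a_6 = a_2 = 20, the sequence is eventually periodic: after a pre-period of length 1 it cycles with period 4.
For k ≥ 2, a_k depends only on (k - 2) mod 4. (69 - 2) mod 4 = 3, so a_{69} = a_5 = 14.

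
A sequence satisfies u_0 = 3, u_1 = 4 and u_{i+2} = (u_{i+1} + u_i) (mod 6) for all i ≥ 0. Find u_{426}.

1

u_0 = 3; u_1 = 4; u_2 = 1; u_3 = 5; u_4 = 0; u_5 = 5; u_6 = 5; u_7 = 4; u_8 = 3; u_9 = 1; u_{10} = 4; u_{11} = 5; u_{12} = 3; u_{13} = 2; u_{14} = 5; u_{15} = 1; u_{16} = 0; u_{17} = 1; u_{18} = 1; u_{19} = 2; u_{20} = 3; u_{21} = 5; u_{22} = 2; u_{23} = 1; u_{24} = 3; u_{25} = 4.
The sequence repeats with period 24.
So u_{426} = u_{0 + ((426-0) mod 24)} = u_{18} = 1.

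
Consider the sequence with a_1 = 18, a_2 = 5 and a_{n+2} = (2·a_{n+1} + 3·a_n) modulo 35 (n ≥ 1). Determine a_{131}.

9

We have a_1 = 18, a_2 = 5, a_3 = 29, a_4 = 3, a_5 = 23, a_6 = 20, a_7 = 4, a_8 = 33, a_9 = 8, a_{10} = 10, a_{11} = 9, a_{12} = 13, a_{13} = 18, a_{14} = 5.
Since (a_{13}, a_{14}) = (a_1, a_2) = (18, 5) (two consecutive terms determine the rest), the sequence is periodic with period 12.
(131 - 1) mod 12 = 10, so a_{131} = a_{11} = 9.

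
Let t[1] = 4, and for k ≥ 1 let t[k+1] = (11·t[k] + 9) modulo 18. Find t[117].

16

We have t[1] = 4,  t[2] = 17,  t[3] = 16,  t[4] = 5,  t[5] = 10,  t[6] = 11,  t[7] = 4.
Since t[7] = t[1] = 4, the sequence is periodic with period 6.
So t[117] = t[1 + ((117-1) mod 6)] = t[3] = 16.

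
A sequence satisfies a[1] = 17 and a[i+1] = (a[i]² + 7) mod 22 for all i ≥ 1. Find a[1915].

Listing terms: a[1] = 17,  a[2] = 10,  a[3] = 19,  a[4] = 16,  a[5] = 21,  a[6] = 8,  a[7] = 5,  a[8] = 10.
Since a[8] = a[2] = 10, the sequence is eventually periodic: after a pre-period of length 1 it cycles with period 6.
For i ≥ 2, a[i] depends only on (i - 2) mod 6. (1915 - 2) mod 6 = 5, so a[1915] = a[7] = 5.

5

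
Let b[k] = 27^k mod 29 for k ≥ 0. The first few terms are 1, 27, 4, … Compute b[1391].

Listing terms: b[0] = 1, b[1] = 27, b[2] = 4, b[3] = 21, b[4] = 16, b[5] = 26, b[6] = 6, b[7] = 17, b[8] = 24, b[9] = 10, b[10] = 9, b[11] = 11, b[12] = 7, b[13] = 15, b[14] = 28, b[15] = 2, b[16] = 25, b[17] = 8, b[18] = 13, b[19] = 3, b[20] = 23, b[21] = 12, b[22] = 5, b[23] = 19, b[24] = 20, b[25] = 18, b[26] = 22, b[27] = 14, b[28] = 1.
Since b[28] = b[0] = 1, the sequence is periodic with period 28.
So b[1391] = b[0 + ((1391-0) mod 28)] = b[19] = 3.

3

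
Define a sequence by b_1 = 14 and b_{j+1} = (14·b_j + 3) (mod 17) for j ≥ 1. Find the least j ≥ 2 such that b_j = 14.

Listing terms: b_1 = 14; b_2 = 12; b_3 = 1; b_4 = 0; b_5 = 3; b_6 = 11; b_7 = 4; b_8 = 8; b_9 = 13; b_{10} = 15; b_{11} = 9; b_{12} = 10; b_{13} = 7; b_{14} = 16; b_{15} = 6; b_{16} = 2; b_{17} = 14.
Since b_{17} = b_1 = 14, the sequence is periodic with period 16.
The value 14 next appears (with j ≥ 2) at b_{17}.

17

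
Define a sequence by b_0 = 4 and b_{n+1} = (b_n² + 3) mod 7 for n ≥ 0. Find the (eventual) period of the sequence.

b_0 = 4; b_1 = 5; b_2 = 0; b_3 = 3; b_4 = 5.
Since b_4 = b_1 = 5, the sequence is eventually periodic: after a pre-period of length 1 it cycles with period 3.

3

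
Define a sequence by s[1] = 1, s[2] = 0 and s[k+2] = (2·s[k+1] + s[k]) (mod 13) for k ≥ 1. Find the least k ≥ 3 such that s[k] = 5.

5

Computing terms: s[1] = 1; s[2] = 0; s[3] = 1; s[4] = 2; s[5] = 5; s[6] = 12; s[7] = 3; s[8] = 5; s[9] = 0; s[10] = 5; s[11] = 10; s[12] = 12; s[13] = 8; s[14] = 2; s[15] = 12; s[16] = 0; s[17] = 12; s[18] = 11; s[19] = 8; s[20] = 1; s[21] = 10; s[22] = 8; s[23] = 0; s[24] = 8; s[25] = 3; s[26] = 1; s[27] = 5; s[28] = 11; s[29] = 1; s[30] = 0.
Since (s[29], s[30]) = (s[1], s[2]) = (1, 0) (two consecutive terms determine the rest), the sequence is periodic with period 28.
The value 5 first appears (with k ≥ 3) at s[5].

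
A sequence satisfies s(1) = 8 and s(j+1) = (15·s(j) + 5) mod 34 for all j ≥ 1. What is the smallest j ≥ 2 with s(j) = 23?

2

We have s(1) = 8; s(2) = 23; s(3) = 10; s(4) = 19; s(5) = 18; s(6) = 3; s(7) = 16; s(8) = 7; s(9) = 8.
Since s(9) = s(1) = 8, the sequence is periodic with period 8.
The value 23 first appears (with j ≥ 2) at s(2).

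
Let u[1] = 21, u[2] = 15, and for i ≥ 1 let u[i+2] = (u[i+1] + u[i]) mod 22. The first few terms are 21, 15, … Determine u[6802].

15

Computing terms: u[1] = 21; u[2] = 15; u[3] = 14; u[4] = 7; u[5] = 21; u[6] = 6; u[7] = 5; u[8] = 11; u[9] = 16; u[10] = 5; u[11] = 21; u[12] = 4; u[13] = 3; u[14] = 7; u[15] = 10; u[16] = 17; u[17] = 5; u[18] = 0; u[19] = 5; u[20] = 5; u[21] = 10; u[22] = 15; u[23] = 3; u[24] = 18; u[25] = 21; u[26] = 17; u[27] = 16; u[28] = 11; u[29] = 5; u[30] = 16; u[31] = 21; u[32] = 15.
The sequence repeats with period 30.
(6802 - 1) mod 30 = 21, so u[6802] = u[22] = 15.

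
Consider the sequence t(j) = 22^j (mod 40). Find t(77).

32

Listing terms: t(1) = 22,  t(2) = 4,  t(3) = 8,  t(4) = 16,  t(5) = 32,  t(6) = 24,  t(7) = 8.
Since t(7) = t(3) = 8, the sequence is eventually periodic: after a pre-period of length 2 it cycles with period 4.
For j ≥ 3, t(j) depends only on (j - 3) mod 4. (77 - 3) mod 4 = 2, so t(77) = t(5) = 32.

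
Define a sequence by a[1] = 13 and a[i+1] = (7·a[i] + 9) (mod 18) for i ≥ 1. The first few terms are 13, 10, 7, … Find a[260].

10

a[1] = 13; a[2] = 10; a[3] = 7; a[4] = 4; a[5] = 1; a[6] = 16; a[7] = 13.
The sequence repeats with period 6.
So a[260] = a[1 + ((260-1) mod 6)] = a[2] = 10.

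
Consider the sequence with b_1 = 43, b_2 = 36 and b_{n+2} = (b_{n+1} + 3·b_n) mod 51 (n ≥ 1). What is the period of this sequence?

16

b_1 = 43, b_2 = 36, b_3 = 12, b_4 = 18, b_5 = 3, b_6 = 6, b_7 = 15, b_8 = 33, b_9 = 27, b_{10} = 24, b_{11} = 3, b_{12} = 24, b_{13} = 33, b_{14} = 3, b_{15} = 0, b_{16} = 9, b_{17} = 9, b_{18} = 36, b_{19} = 12.
Since (b_{18}, b_{19}) = (b_2, b_3) = (36, 12) (two consecutive terms determine the rest), the sequence is eventually periodic: after a pre-period of length 1 it cycles with period 16.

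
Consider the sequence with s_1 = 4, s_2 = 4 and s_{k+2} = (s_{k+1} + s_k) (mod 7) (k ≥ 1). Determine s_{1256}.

0

Computing terms: s_1 = 4; s_2 = 4; s_3 = 1; s_4 = 5; s_5 = 6; s_6 = 4; s_7 = 3; s_8 = 0; s_9 = 3; s_{10} = 3; s_{11} = 6; s_{12} = 2; s_{13} = 1; s_{14} = 3; s_{15} = 4; s_{16} = 0; s_{17} = 4; s_{18} = 4.
The sequence repeats with period 16.
(1256 - 1) mod 16 = 7, so s_{1256} = s_8 = 0.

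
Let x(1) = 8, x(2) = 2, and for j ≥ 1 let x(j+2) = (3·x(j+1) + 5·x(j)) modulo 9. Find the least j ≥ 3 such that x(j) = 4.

Listing terms: x(1) = 8,  x(2) = 2,  x(3) = 1,  x(4) = 4,  x(5) = 8,  x(6) = 8,  x(7) = 1,  x(8) = 7,  x(9) = 8,  x(10) = 5,  x(11) = 1,  x(12) = 1,  x(13) = 8,  x(14) = 2.
Since (x(13), x(14)) = (x(1), x(2)) = (8, 2) (two consecutive terms determine the rest), the sequence is periodic with period 12.
The value 4 first appears (with j ≥ 3) at x(4).

4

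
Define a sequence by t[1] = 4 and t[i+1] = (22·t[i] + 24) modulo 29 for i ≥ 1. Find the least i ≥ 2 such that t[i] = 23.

t[1] = 4,  t[2] = 25,  t[3] = 23,  t[4] = 8,  t[5] = 26,  t[6] = 16,  t[7] = 28,  t[8] = 2,  t[9] = 10,  t[10] = 12,  t[11] = 27,  t[12] = 9,  t[13] = 19,  t[14] = 7,  t[15] = 4.
Since t[15] = t[1] = 4, the sequence is periodic with period 14.
The value 23 first appears (with i ≥ 2) at t[3].

3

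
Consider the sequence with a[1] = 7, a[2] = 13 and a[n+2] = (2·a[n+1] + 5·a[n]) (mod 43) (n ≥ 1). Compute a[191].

30

We have a[1] = 7; a[2] = 13; a[3] = 18; a[4] = 15; a[5] = 34; a[6] = 14; a[7] = 26; a[8] = 36; a[9] = 30; a[10] = 25; a[11] = 28; a[12] = 9; a[13] = 29; a[14] = 17; a[15] = 7; a[16] = 13.
The sequence repeats with period 14.
(191 - 1) mod 14 = 8, so a[191] = a[9] = 30.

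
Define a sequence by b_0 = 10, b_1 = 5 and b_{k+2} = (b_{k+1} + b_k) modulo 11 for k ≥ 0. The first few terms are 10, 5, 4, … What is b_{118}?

4

Listing terms: b_0 = 10; b_1 = 5; b_2 = 4; b_3 = 9; b_4 = 2; b_5 = 0; b_6 = 2; b_7 = 2; b_8 = 4; b_9 = 6; b_{10} = 10; b_{11} = 5.
Since (b_{10}, b_{11}) = (b_0, b_1) = (10, 5) (two consecutive terms determine the rest), the sequence is periodic with period 10.
So b_{118} = b_{0 + ((118-0) mod 10)} = b_8 = 4.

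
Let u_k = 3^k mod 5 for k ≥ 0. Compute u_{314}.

4

Computing terms: u_0 = 1, u_1 = 3, u_2 = 4, u_3 = 2, u_4 = 1.
Since u_4 = u_0 = 1, the sequence is periodic with period 4.
So u_{314} = u_{0 + ((314-0) mod 4)} = u_2 = 4.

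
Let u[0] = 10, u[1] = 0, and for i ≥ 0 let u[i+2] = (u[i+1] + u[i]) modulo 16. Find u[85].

u[0] = 10,  u[1] = 0,  u[2] = 10,  u[3] = 10,  u[4] = 4,  u[5] = 14,  u[6] = 2,  u[7] = 0,  u[8] = 2,  u[9] = 2,  u[10] = 4,  u[11] = 6,  u[12] = 10,  u[13] = 0.
The sequence repeats with period 12.
So u[85] = u[0 + ((85-0) mod 12)] = u[1] = 0.

0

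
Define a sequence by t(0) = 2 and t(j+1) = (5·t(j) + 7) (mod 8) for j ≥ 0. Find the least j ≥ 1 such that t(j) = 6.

Listing terms: t(0) = 2, t(1) = 1, t(2) = 4, t(3) = 3, t(4) = 6, t(5) = 5, t(6) = 0, t(7) = 7, t(8) = 2.
The sequence repeats with period 8.
The value 6 first appears (with j ≥ 1) at t(4).

4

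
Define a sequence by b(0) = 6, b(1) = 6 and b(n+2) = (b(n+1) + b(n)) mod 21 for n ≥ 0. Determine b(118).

We have b(0) = 6; b(1) = 6; b(2) = 12; b(3) = 18; b(4) = 9; b(5) = 6; b(6) = 15; b(7) = 0; b(8) = 15; b(9) = 15; b(10) = 9; b(11) = 3; b(12) = 12; b(13) = 15; b(14) = 6; b(15) = 0; b(16) = 6; b(17) = 6.
Since (b(16), b(17)) = (b(0), b(1)) = (6, 6) (two consecutive terms determine the rest), the sequence is periodic with period 16.
(118 - 0) mod 16 = 6, so b(118) = b(6) = 15.

15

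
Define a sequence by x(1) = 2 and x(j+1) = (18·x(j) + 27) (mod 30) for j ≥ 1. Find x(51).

21

Listing terms: x(1) = 2, x(2) = 3, x(3) = 21, x(4) = 15, x(5) = 27, x(6) = 3.
Since x(6) = x(2) = 3, the sequence is eventually periodic: after a pre-period of length 1 it cycles with period 4.
For j ≥ 2, x(j) depends only on (j - 2) mod 4. (51 - 2) mod 4 = 1, so x(51) = x(3) = 21.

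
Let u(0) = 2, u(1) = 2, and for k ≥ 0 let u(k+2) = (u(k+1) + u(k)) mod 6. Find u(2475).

Listing terms: u(0) = 2, u(1) = 2, u(2) = 4, u(3) = 0, u(4) = 4, u(5) = 4, u(6) = 2, u(7) = 0, u(8) = 2, u(9) = 2.
The sequence repeats with period 8.
So u(2475) = u(0 + ((2475-0) mod 8)) = u(3) = 0.

0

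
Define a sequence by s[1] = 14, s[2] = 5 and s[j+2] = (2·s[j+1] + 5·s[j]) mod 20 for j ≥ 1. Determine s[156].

5

s[1] = 14; s[2] = 5; s[3] = 0; s[4] = 5; s[5] = 10; s[6] = 5; s[7] = 0.
Since (s[6], s[7]) = (s[2], s[3]) = (5, 0) (two consecutive terms determine the rest), the sequence is eventually periodic: after a pre-period of length 1 it cycles with period 4.
For j ≥ 2, s[j] depends only on (j - 2) mod 4. (156 - 2) mod 4 = 2, so s[156] = s[4] = 5.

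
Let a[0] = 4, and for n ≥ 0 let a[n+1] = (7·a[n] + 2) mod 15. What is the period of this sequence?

We have a[0] = 4,  a[1] = 0,  a[2] = 2,  a[3] = 1,  a[4] = 9,  a[5] = 5,  a[6] = 7,  a[7] = 6,  a[8] = 14,  a[9] = 10,  a[10] = 12,  a[11] = 11,  a[12] = 4.
The sequence repeats with period 12.

12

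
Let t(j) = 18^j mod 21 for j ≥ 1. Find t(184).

t(1) = 18; t(2) = 9; t(3) = 15; t(4) = 18.
The sequence repeats with period 3.
So t(184) = t(1 + ((184-1) mod 3)) = t(1) = 18.

18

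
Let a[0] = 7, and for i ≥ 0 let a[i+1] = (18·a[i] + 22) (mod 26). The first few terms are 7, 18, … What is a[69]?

18

Computing terms: a[0] = 7, a[1] = 18, a[2] = 8, a[3] = 10, a[4] = 20, a[5] = 18.
Since a[5] = a[1] = 18, the sequence is eventually periodic: after a pre-period of length 1 it cycles with period 4.
For i ≥ 1, a[i] depends only on (i - 1) mod 4. (69 - 1) mod 4 = 0, so a[69] = a[1] = 18.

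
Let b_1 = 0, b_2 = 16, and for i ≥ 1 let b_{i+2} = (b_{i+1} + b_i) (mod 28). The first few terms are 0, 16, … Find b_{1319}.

16

We have b_1 = 0; b_2 = 16; b_3 = 16; b_4 = 4; b_5 = 20; b_6 = 24; b_7 = 16; b_8 = 12; b_9 = 0; b_{10} = 12; b_{11} = 12; b_{12} = 24; b_{13} = 8; b_{14} = 4; b_{15} = 12; b_{16} = 16; b_{17} = 0; b_{18} = 16.
Since (b_{17}, b_{18}) = (b_1, b_2) = (0, 16) (two consecutive terms determine the rest), the sequence is periodic with period 16.
(1319 - 1) mod 16 = 6, so b_{1319} = b_7 = 16.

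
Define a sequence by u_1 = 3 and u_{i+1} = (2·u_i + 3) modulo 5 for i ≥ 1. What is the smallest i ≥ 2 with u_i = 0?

4

u_1 = 3; u_2 = 4; u_3 = 1; u_4 = 0; u_5 = 3.
The sequence repeats with period 4.
The value 0 first appears (with i ≥ 2) at u_4.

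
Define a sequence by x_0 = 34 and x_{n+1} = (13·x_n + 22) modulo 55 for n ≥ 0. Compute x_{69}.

39

Computing terms: x_0 = 34,  x_1 = 24,  x_2 = 4,  x_3 = 19,  x_4 = 49,  x_5 = 54,  x_6 = 9,  x_7 = 29,  x_8 = 14,  x_9 = 39,  x_{10} = 34.
Since x_{10} = x_0 = 34, the sequence is periodic with period 10.
So x_{69} = x_{0 + ((69-0) mod 10)} = x_9 = 39.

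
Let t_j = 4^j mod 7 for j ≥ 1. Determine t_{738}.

We have t_1 = 4, t_2 = 2, t_3 = 1, t_4 = 4.
Since t_4 = t_1 = 4, the sequence is periodic with period 3.
(738 - 1) mod 3 = 2, so t_{738} = t_3 = 1.

1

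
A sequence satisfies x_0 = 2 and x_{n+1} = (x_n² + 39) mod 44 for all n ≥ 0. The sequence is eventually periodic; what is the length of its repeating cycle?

Computing terms: x_0 = 2, x_1 = 43, x_2 = 40, x_3 = 11, x_4 = 28, x_5 = 31, x_6 = 32, x_7 = 7, x_8 = 0, x_9 = 39, x_{10} = 20, x_{11} = 43.
Since x_{11} = x_1 = 43, the sequence is eventually periodic: after a pre-period of length 1 it cycles with period 10.

10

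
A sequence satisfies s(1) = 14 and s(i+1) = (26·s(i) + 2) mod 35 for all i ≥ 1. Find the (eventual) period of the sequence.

30

s(1) = 14,  s(2) = 16,  s(3) = 33,  s(4) = 20,  s(5) = 32,  s(6) = 29,  s(7) = 21,  s(8) = 23,  s(9) = 5,  s(10) = 27,  s(11) = 4,  s(12) = 1,  s(13) = 28,  s(14) = 30,  s(15) = 12,  s(16) = 34,  s(17) = 11,  s(18) = 8,  s(19) = 0,  s(20) = 2,  s(21) = 19,  s(22) = 6,  s(23) = 18,  s(24) = 15,  s(25) = 7,  s(26) = 9,  s(27) = 26,  s(28) = 13,  s(29) = 25,  s(30) = 22,  s(31) = 14.
The sequence repeats with period 30.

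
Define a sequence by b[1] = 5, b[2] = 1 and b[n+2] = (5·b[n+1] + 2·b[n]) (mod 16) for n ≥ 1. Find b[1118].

Listing terms: b[1] = 5; b[2] = 1; b[3] = 15; b[4] = 13; b[5] = 15; b[6] = 5; b[7] = 7; b[8] = 13; b[9] = 15.
Since (b[8], b[9]) = (b[4], b[5]) = (13, 15) (two consecutive terms determine the rest), the sequence is eventually periodic: after a pre-period of length 3 it cycles with period 4.
For n ≥ 4, b[n] depends only on (n - 4) mod 4. (1118 - 4) mod 4 = 2, so b[1118] = b[6] = 5.

5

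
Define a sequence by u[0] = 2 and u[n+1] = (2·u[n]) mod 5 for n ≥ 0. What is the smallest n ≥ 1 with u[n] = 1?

3

Listing terms: u[0] = 2; u[1] = 4; u[2] = 3; u[3] = 1; u[4] = 2.
Since u[4] = u[0] = 2, the sequence is periodic with period 4.
The value 1 first appears (with n ≥ 1) at u[3].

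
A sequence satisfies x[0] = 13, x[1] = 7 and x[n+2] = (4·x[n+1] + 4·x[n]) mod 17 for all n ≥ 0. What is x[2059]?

x[0] = 13; x[1] = 7; x[2] = 12; x[3] = 8; x[4] = 12; x[5] = 12; x[6] = 11; x[7] = 7; x[8] = 4; x[9] = 10; x[10] = 5; x[11] = 9; x[12] = 5; x[13] = 5; x[14] = 6; x[15] = 10; x[16] = 13; x[17] = 7.
The sequence repeats with period 16.
(2059 - 0) mod 16 = 11, so x[2059] = x[11] = 9.

9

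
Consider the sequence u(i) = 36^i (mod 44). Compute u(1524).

Computing terms: u(1) = 36,  u(2) = 20,  u(3) = 16,  u(4) = 4,  u(5) = 12,  u(6) = 36.
Since u(6) = u(1) = 36, the sequence is periodic with period 5.
(1524 - 1) mod 5 = 3, so u(1524) = u(4) = 4.

4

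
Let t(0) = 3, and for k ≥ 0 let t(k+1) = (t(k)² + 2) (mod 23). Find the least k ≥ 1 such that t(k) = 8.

2

Listing terms: t(0) = 3; t(1) = 11; t(2) = 8; t(3) = 20; t(4) = 11.
Since t(4) = t(1) = 11, the sequence is eventually periodic: after a pre-period of length 1 it cycles with period 3.
The value 8 first appears (with k ≥ 1) at t(2).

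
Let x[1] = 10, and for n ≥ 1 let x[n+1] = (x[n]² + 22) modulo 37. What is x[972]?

32

We have x[1] = 10; x[2] = 11; x[3] = 32; x[4] = 10.
Since x[4] = x[1] = 10, the sequence is periodic with period 3.
(972 - 1) mod 3 = 2, so x[972] = x[3] = 32.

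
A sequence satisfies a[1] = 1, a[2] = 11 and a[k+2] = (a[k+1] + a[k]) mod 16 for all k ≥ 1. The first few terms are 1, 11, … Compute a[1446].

We have a[1] = 1,  a[2] = 11,  a[3] = 12,  a[4] = 7,  a[5] = 3,  a[6] = 10,  a[7] = 13,  a[8] = 7,  a[9] = 4,  a[10] = 11,  a[11] = 15,  a[12] = 10,  a[13] = 9,  a[14] = 3,  a[15] = 12,  a[16] = 15,  a[17] = 11,  a[18] = 10,  a[19] = 5,  a[20] = 15,  a[21] = 4,  a[22] = 3,  a[23] = 7,  a[24] = 10,  a[25] = 1,  a[26] = 11.
The sequence repeats with period 24.
So a[1446] = a[1 + ((1446-1) mod 24)] = a[6] = 10.

10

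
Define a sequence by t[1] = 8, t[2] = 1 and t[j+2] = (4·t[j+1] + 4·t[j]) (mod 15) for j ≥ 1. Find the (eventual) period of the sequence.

Listing terms: t[1] = 8,  t[2] = 1,  t[3] = 6,  t[4] = 13,  t[5] = 1,  t[6] = 11,  t[7] = 3,  t[8] = 11,  t[9] = 11,  t[10] = 13,  t[11] = 6,  t[12] = 1,  t[13] = 13,  t[14] = 11,  t[15] = 6,  t[16] = 8,  t[17] = 11,  t[18] = 1,  t[19] = 3,  t[20] = 1,  t[21] = 1,  t[22] = 8,  t[23] = 6,  t[24] = 11,  t[25] = 8,  t[26] = 1.
Since (t[25], t[26]) = (t[1], t[2]) = (8, 1) (two consecutive terms determine the rest), the sequence is periodic with period 24.

24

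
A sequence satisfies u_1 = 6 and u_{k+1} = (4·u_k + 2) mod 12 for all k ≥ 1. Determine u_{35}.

We have u_1 = 6, u_2 = 2, u_3 = 10, u_4 = 6.
The sequence repeats with period 3.
So u_{35} = u_{1 + ((35-1) mod 3)} = u_2 = 2.

2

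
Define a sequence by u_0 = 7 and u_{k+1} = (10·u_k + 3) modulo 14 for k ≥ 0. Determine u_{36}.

We have u_0 = 7,  u_1 = 3,  u_2 = 5,  u_3 = 11,  u_4 = 1,  u_5 = 13,  u_6 = 7.
The sequence repeats with period 6.
(36 - 0) mod 6 = 0, so u_{36} = u_0 = 7.

7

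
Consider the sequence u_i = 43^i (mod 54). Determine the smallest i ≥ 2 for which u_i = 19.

Listing terms: u_1 = 43, u_2 = 13, u_3 = 19, u_4 = 7, u_5 = 31, u_6 = 37, u_7 = 25, u_8 = 49, u_9 = 1, u_{10} = 43.
The sequence repeats with period 9.
The value 19 first appears (with i ≥ 2) at u_3.

3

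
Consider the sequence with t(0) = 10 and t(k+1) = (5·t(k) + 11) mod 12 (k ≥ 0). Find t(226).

Computing terms: t(0) = 10, t(1) = 1, t(2) = 4, t(3) = 7, t(4) = 10.
The sequence repeats with period 4.
(226 - 0) mod 4 = 2, so t(226) = t(2) = 4.

4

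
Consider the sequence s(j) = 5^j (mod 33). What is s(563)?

Listing terms: s(0) = 1, s(1) = 5, s(2) = 25, s(3) = 26, s(4) = 31, s(5) = 23, s(6) = 16, s(7) = 14, s(8) = 4, s(9) = 20, s(10) = 1.
The sequence repeats with period 10.
(563 - 0) mod 10 = 3, so s(563) = s(3) = 26.

26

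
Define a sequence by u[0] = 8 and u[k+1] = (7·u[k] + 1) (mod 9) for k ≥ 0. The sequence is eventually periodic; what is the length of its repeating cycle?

Computing terms: u[0] = 8; u[1] = 3; u[2] = 4; u[3] = 2; u[4] = 6; u[5] = 7; u[6] = 5; u[7] = 0; u[8] = 1; u[9] = 8.
The sequence repeats with period 9.

9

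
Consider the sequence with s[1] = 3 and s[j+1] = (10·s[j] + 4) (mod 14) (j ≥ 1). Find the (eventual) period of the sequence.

Computing terms: s[1] = 3; s[2] = 6; s[3] = 8; s[4] = 0; s[5] = 4; s[6] = 2; s[7] = 10; s[8] = 6.
Since s[8] = s[2] = 6, the sequence is eventually periodic: after a pre-period of length 1 it cycles with period 6.

6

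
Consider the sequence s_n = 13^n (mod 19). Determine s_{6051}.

12

Listing terms: s_0 = 1; s_1 = 13; s_2 = 17; s_3 = 12; s_4 = 4; s_5 = 14; s_6 = 11; s_7 = 10; s_8 = 16; s_9 = 18; s_{10} = 6; s_{11} = 2; s_{12} = 7; s_{13} = 15; s_{14} = 5; s_{15} = 8; s_{16} = 9; s_{17} = 3; s_{18} = 1.
Since s_{18} = s_0 = 1, the sequence is periodic with period 18.
So s_{6051} = s_{0 + ((6051-0) mod 18)} = s_3 = 12.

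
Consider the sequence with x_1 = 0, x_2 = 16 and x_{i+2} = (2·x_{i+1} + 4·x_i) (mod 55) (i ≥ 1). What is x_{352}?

Computing terms: x_1 = 0; x_2 = 16; x_3 = 32; x_4 = 18; x_5 = 54; x_6 = 15; x_7 = 26; x_8 = 2; x_9 = 53; x_{10} = 4; x_{11} = 0; x_{12} = 16.
Since (x_{11}, x_{12}) = (x_1, x_2) = (0, 16) (two consecutive terms determine the rest), the sequence is periodic with period 10.
So x_{352} = x_{1 + ((352-1) mod 10)} = x_2 = 16.

16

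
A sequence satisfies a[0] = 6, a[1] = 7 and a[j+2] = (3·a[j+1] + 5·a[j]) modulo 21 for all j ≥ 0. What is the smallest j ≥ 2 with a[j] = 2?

11

Listing terms: a[0] = 6,  a[1] = 7,  a[2] = 9,  a[3] = 20,  a[4] = 0,  a[5] = 16,  a[6] = 6,  a[7] = 14,  a[8] = 9,  a[9] = 13,  a[10] = 0,  a[11] = 2,  a[12] = 6,  a[13] = 7.
Since (a[12], a[13]) = (a[0], a[1]) = (6, 7) (two consecutive terms determine the rest), the sequence is periodic with period 12.
The value 2 first appears (with j ≥ 2) at a[11].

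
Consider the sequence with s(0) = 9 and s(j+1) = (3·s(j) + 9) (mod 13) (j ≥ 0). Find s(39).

9

We have s(0) = 9,  s(1) = 10,  s(2) = 0,  s(3) = 9.
The sequence repeats with period 3.
(39 - 0) mod 3 = 0, so s(39) = s(0) = 9.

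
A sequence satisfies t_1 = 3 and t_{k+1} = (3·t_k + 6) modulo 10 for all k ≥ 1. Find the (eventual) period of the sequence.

Listing terms: t_1 = 3; t_2 = 5; t_3 = 1; t_4 = 9; t_5 = 3.
Since t_5 = t_1 = 3, the sequence is periodic with period 4.

4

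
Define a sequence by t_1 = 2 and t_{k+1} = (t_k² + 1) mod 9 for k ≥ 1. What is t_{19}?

t_1 = 2,  t_2 = 5,  t_3 = 8,  t_4 = 2.
The sequence repeats with period 3.
(19 - 1) mod 3 = 0, so t_{19} = t_1 = 2.

2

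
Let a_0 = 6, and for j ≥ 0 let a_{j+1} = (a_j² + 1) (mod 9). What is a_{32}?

2

a_0 = 6,  a_1 = 1,  a_2 = 2,  a_3 = 5,  a_4 = 8,  a_5 = 2.
Since a_5 = a_2 = 2, the sequence is eventually periodic: after a pre-period of length 2 it cycles with period 3.
For j ≥ 2, a_j depends only on (j - 2) mod 3. (32 - 2) mod 3 = 0, so a_{32} = a_2 = 2.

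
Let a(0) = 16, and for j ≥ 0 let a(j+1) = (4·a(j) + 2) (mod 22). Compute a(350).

16

a(0) = 16, a(1) = 0, a(2) = 2, a(3) = 10, a(4) = 20, a(5) = 16.
The sequence repeats with period 5.
(350 - 0) mod 5 = 0, so a(350) = a(0) = 16.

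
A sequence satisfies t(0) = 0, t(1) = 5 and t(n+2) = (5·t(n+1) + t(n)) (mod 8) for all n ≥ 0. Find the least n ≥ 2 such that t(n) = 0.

6

Listing terms: t(0) = 0, t(1) = 5, t(2) = 1, t(3) = 2, t(4) = 3, t(5) = 1, t(6) = 0, t(7) = 1, t(8) = 5, t(9) = 2, t(10) = 7, t(11) = 5, t(12) = 0, t(13) = 5.
The sequence repeats with period 12.
The value 0 first appears (with n ≥ 2) at t(6).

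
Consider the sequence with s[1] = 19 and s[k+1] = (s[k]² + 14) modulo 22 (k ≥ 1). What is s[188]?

1

Listing terms: s[1] = 19; s[2] = 1; s[3] = 15; s[4] = 19.
The sequence repeats with period 3.
So s[188] = s[1 + ((188-1) mod 3)] = s[2] = 1.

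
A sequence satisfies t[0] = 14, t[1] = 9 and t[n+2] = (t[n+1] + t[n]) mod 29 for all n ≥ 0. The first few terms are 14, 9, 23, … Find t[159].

0

t[0] = 14,  t[1] = 9,  t[2] = 23,  t[3] = 3,  t[4] = 26,  t[5] = 0,  t[6] = 26,  t[7] = 26,  t[8] = 23,  t[9] = 20,  t[10] = 14,  t[11] = 5,  t[12] = 19,  t[13] = 24,  t[14] = 14,  t[15] = 9.
Since (t[14], t[15]) = (t[0], t[1]) = (14, 9) (two consecutive terms determine the rest), the sequence is periodic with period 14.
(159 - 0) mod 14 = 5, so t[159] = t[5] = 0.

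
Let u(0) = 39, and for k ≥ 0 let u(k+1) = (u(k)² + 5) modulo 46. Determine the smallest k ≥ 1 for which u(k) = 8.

1

u(0) = 39; u(1) = 8; u(2) = 23; u(3) = 28; u(4) = 7; u(5) = 8.
Since u(5) = u(1) = 8, the sequence is eventually periodic: after a pre-period of length 1 it cycles with period 4.
The value 8 first appears (with k ≥ 1) at u(1).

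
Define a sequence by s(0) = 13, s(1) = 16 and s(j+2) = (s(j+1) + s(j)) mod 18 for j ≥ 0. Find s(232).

16

s(0) = 13, s(1) = 16, s(2) = 11, s(3) = 9, s(4) = 2, s(5) = 11, s(6) = 13, s(7) = 6, s(8) = 1, s(9) = 7, s(10) = 8, s(11) = 15, s(12) = 5, s(13) = 2, s(14) = 7, s(15) = 9, s(16) = 16, s(17) = 7, s(18) = 5, s(19) = 12, s(20) = 17, s(21) = 11, s(22) = 10, s(23) = 3, s(24) = 13, s(25) = 16.
Since (s(24), s(25)) = (s(0), s(1)) = (13, 16) (two consecutive terms determine the rest), the sequence is periodic with period 24.
So s(232) = s(0 + ((232-0) mod 24)) = s(16) = 16.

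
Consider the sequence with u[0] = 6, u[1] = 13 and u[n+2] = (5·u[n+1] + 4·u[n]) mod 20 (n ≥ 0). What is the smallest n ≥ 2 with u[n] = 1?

Computing terms: u[0] = 6, u[1] = 13, u[2] = 9, u[3] = 17, u[4] = 1, u[5] = 13, u[6] = 9.
Since (u[5], u[6]) = (u[1], u[2]) = (13, 9) (two consecutive terms determine the rest), the sequence is eventually periodic: after a pre-period of length 1 it cycles with period 4.
The value 1 first appears (with n ≥ 2) at u[4].

4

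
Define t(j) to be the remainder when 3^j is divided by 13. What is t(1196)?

t(0) = 1; t(1) = 3; t(2) = 9; t(3) = 1.
The sequence repeats with period 3.
(1196 - 0) mod 3 = 2, so t(1196) = t(2) = 9.

9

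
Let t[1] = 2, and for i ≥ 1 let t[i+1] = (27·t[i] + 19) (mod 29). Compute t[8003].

Listing terms: t[1] = 2, t[2] = 15, t[3] = 18, t[4] = 12, t[5] = 24, t[6] = 0, t[7] = 19, t[8] = 10, t[9] = 28, t[10] = 21, t[11] = 6, t[12] = 7, t[13] = 5, t[14] = 9, t[15] = 1, t[16] = 17, t[17] = 14, t[18] = 20, t[19] = 8, t[20] = 3, t[21] = 13, t[22] = 22, t[23] = 4, t[24] = 11, t[25] = 26, t[26] = 25, t[27] = 27, t[28] = 23, t[29] = 2.
Since t[29] = t[1] = 2, the sequence is periodic with period 28.
So t[8003] = t[1 + ((8003-1) mod 28)] = t[23] = 4.

4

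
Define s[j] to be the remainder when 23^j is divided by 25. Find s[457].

We have s[1] = 23; s[2] = 4; s[3] = 17; s[4] = 16; s[5] = 18; s[6] = 14; s[7] = 22; s[8] = 6; s[9] = 13; s[10] = 24; s[11] = 2; s[12] = 21; s[13] = 8; s[14] = 9; s[15] = 7; s[16] = 11; s[17] = 3; s[18] = 19; s[19] = 12; s[20] = 1; s[21] = 23.
The sequence repeats with period 20.
(457 - 1) mod 20 = 16, so s[457] = s[17] = 3.

3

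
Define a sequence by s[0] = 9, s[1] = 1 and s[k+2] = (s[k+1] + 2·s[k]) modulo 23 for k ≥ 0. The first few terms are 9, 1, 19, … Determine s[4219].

We have s[0] = 9, s[1] = 1, s[2] = 19, s[3] = 21, s[4] = 13, s[5] = 9, s[6] = 12, s[7] = 7, s[8] = 8, s[9] = 22, s[10] = 15, s[11] = 13, s[12] = 20, s[13] = 0, s[14] = 17, s[15] = 17, s[16] = 5, s[17] = 16, s[18] = 3, s[19] = 12, s[20] = 18, s[21] = 19, s[22] = 9, s[23] = 1.
Since (s[22], s[23]) = (s[0], s[1]) = (9, 1) (two consecutive terms determine the rest), the sequence is periodic with period 22.
(4219 - 0) mod 22 = 17, so s[4219] = s[17] = 16.

16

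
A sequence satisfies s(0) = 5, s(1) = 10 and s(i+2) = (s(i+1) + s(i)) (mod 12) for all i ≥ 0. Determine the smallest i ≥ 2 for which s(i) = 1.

3

Listing terms: s(0) = 5, s(1) = 10, s(2) = 3, s(3) = 1, s(4) = 4, s(5) = 5, s(6) = 9, s(7) = 2, s(8) = 11, s(9) = 1, s(10) = 0, s(11) = 1, s(12) = 1, s(13) = 2, s(14) = 3, s(15) = 5, s(16) = 8, s(17) = 1, s(18) = 9, s(19) = 10, s(20) = 7, s(21) = 5, s(22) = 0, s(23) = 5, s(24) = 5, s(25) = 10.
Since (s(24), s(25)) = (s(0), s(1)) = (5, 10) (two consecutive terms determine the rest), the sequence is periodic with period 24.
The value 1 first appears (with i ≥ 2) at s(3).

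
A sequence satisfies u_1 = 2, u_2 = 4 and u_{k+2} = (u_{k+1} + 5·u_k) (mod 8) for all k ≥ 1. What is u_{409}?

2

u_1 = 2; u_2 = 4; u_3 = 6; u_4 = 2; u_5 = 0; u_6 = 2; u_7 = 2; u_8 = 4.
The sequence repeats with period 6.
(409 - 1) mod 6 = 0, so u_{409} = u_1 = 2.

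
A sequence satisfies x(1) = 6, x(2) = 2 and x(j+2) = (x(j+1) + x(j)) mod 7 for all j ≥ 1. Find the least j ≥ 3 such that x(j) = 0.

6

Listing terms: x(1) = 6,  x(2) = 2,  x(3) = 1,  x(4) = 3,  x(5) = 4,  x(6) = 0,  x(7) = 4,  x(8) = 4,  x(9) = 1,  x(10) = 5,  x(11) = 6,  x(12) = 4,  x(13) = 3,  x(14) = 0,  x(15) = 3,  x(16) = 3,  x(17) = 6,  x(18) = 2.
The sequence repeats with period 16.
The value 0 first appears (with j ≥ 3) at x(6).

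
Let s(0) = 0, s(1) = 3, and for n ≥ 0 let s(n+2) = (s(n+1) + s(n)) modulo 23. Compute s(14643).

6

Computing terms: s(0) = 0,  s(1) = 3,  s(2) = 3,  s(3) = 6,  s(4) = 9,  s(5) = 15,  s(6) = 1,  s(7) = 16,  s(8) = 17,  s(9) = 10,  s(10) = 4,  s(11) = 14,  s(12) = 18,  s(13) = 9,  s(14) = 4,  s(15) = 13,  s(16) = 17,  s(17) = 7,  s(18) = 1,  s(19) = 8,  s(20) = 9,  s(21) = 17,  s(22) = 3,  s(23) = 20,  s(24) = 0,  s(25) = 20,  s(26) = 20,  s(27) = 17,  s(28) = 14,  s(29) = 8,  s(30) = 22,  s(31) = 7,  s(32) = 6,  s(33) = 13,  s(34) = 19,  s(35) = 9,  s(36) = 5,  s(37) = 14,  s(38) = 19,  s(39) = 10,  s(40) = 6,  s(41) = 16,  s(42) = 22,  s(43) = 15,  s(44) = 14,  s(45) = 6,  s(46) = 20,  s(47) = 3,  s(48) = 0,  s(49) = 3.
The sequence repeats with period 48.
(14643 - 0) mod 48 = 3, so s(14643) = s(3) = 6.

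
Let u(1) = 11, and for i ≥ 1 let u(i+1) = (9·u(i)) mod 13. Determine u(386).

We have u(1) = 11,  u(2) = 8,  u(3) = 7,  u(4) = 11.
Since u(4) = u(1) = 11, the sequence is periodic with period 3.
So u(386) = u(1 + ((386-1) mod 3)) = u(2) = 8.

8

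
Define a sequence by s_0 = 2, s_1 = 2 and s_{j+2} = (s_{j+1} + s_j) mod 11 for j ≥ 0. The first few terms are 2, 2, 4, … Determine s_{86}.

Listing terms: s_0 = 2; s_1 = 2; s_2 = 4; s_3 = 6; s_4 = 10; s_5 = 5; s_6 = 4; s_7 = 9; s_8 = 2; s_9 = 0; s_{10} = 2; s_{11} = 2.
Since (s_{10}, s_{11}) = (s_0, s_1) = (2, 2) (two consecutive terms determine the rest), the sequence is periodic with period 10.
(86 - 0) mod 10 = 6, so s_{86} = s_6 = 4.

4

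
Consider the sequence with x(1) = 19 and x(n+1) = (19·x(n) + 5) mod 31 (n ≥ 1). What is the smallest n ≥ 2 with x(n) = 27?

11

Listing terms: x(1) = 19, x(2) = 25, x(3) = 15, x(4) = 11, x(5) = 28, x(6) = 10, x(7) = 9, x(8) = 21, x(9) = 1, x(10) = 24, x(11) = 27, x(12) = 22, x(13) = 20, x(14) = 13, x(15) = 4, x(16) = 19.
Since x(16) = x(1) = 19, the sequence is periodic with period 15.
The value 27 first appears (with n ≥ 2) at x(11).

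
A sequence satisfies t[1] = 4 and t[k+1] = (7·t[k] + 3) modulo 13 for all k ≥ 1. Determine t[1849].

4

Listing terms: t[1] = 4,  t[2] = 5,  t[3] = 12,  t[4] = 9,  t[5] = 1,  t[6] = 10,  t[7] = 8,  t[8] = 7,  t[9] = 0,  t[10] = 3,  t[11] = 11,  t[12] = 2,  t[13] = 4.
The sequence repeats with period 12.
(1849 - 1) mod 12 = 0, so t[1849] = t[1] = 4.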